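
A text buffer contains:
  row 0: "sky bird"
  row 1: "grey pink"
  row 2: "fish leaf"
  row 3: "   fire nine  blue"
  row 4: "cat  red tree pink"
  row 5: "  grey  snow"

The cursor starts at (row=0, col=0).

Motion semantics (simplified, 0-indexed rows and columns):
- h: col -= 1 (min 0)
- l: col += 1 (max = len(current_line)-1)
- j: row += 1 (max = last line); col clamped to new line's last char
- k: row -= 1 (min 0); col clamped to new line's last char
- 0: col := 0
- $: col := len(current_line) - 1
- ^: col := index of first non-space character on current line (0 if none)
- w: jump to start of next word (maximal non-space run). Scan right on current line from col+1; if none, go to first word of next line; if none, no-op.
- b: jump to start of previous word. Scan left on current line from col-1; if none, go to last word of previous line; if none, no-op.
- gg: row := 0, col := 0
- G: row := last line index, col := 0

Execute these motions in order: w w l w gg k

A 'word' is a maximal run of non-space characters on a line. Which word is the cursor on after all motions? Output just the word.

After 1 (w): row=0 col=4 char='b'
After 2 (w): row=1 col=0 char='g'
After 3 (l): row=1 col=1 char='r'
After 4 (w): row=1 col=5 char='p'
After 5 (gg): row=0 col=0 char='s'
After 6 (k): row=0 col=0 char='s'

Answer: sky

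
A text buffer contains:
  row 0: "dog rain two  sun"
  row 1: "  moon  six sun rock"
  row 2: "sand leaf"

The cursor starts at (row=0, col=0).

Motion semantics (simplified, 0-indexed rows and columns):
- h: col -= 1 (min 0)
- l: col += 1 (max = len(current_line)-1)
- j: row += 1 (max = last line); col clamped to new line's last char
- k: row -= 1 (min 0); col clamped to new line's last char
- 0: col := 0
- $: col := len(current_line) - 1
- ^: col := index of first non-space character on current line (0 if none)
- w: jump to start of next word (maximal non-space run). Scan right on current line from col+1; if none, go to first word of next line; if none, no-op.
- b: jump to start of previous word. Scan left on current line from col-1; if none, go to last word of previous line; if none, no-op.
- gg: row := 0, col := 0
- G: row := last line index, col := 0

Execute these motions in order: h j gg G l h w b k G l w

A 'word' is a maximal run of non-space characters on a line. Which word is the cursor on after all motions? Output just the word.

After 1 (h): row=0 col=0 char='d'
After 2 (j): row=1 col=0 char='_'
After 3 (gg): row=0 col=0 char='d'
After 4 (G): row=2 col=0 char='s'
After 5 (l): row=2 col=1 char='a'
After 6 (h): row=2 col=0 char='s'
After 7 (w): row=2 col=5 char='l'
After 8 (b): row=2 col=0 char='s'
After 9 (k): row=1 col=0 char='_'
After 10 (G): row=2 col=0 char='s'
After 11 (l): row=2 col=1 char='a'
After 12 (w): row=2 col=5 char='l'

Answer: leaf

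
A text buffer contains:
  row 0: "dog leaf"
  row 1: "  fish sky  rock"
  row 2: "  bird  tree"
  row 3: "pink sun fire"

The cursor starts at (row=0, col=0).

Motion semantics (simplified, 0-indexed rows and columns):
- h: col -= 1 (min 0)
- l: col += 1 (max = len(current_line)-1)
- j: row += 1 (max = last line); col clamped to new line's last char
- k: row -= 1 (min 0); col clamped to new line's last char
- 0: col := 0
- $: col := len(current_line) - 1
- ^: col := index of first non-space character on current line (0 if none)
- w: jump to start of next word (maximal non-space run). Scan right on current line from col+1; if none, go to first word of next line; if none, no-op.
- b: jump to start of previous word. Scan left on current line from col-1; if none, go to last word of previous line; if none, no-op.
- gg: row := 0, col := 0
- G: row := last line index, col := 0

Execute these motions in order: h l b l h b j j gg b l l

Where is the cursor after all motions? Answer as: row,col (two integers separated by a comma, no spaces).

After 1 (h): row=0 col=0 char='d'
After 2 (l): row=0 col=1 char='o'
After 3 (b): row=0 col=0 char='d'
After 4 (l): row=0 col=1 char='o'
After 5 (h): row=0 col=0 char='d'
After 6 (b): row=0 col=0 char='d'
After 7 (j): row=1 col=0 char='_'
After 8 (j): row=2 col=0 char='_'
After 9 (gg): row=0 col=0 char='d'
After 10 (b): row=0 col=0 char='d'
After 11 (l): row=0 col=1 char='o'
After 12 (l): row=0 col=2 char='g'

Answer: 0,2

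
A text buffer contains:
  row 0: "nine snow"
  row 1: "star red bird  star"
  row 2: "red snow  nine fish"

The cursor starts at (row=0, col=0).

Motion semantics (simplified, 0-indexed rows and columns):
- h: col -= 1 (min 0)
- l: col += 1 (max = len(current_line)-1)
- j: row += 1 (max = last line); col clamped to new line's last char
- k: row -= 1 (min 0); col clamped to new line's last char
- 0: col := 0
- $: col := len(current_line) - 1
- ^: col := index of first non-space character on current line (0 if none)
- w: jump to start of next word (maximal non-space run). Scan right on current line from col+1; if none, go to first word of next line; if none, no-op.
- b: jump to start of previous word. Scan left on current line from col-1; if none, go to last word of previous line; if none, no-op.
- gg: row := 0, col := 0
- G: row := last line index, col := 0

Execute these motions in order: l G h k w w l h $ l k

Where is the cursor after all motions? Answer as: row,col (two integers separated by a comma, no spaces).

Answer: 0,8

Derivation:
After 1 (l): row=0 col=1 char='i'
After 2 (G): row=2 col=0 char='r'
After 3 (h): row=2 col=0 char='r'
After 4 (k): row=1 col=0 char='s'
After 5 (w): row=1 col=5 char='r'
After 6 (w): row=1 col=9 char='b'
After 7 (l): row=1 col=10 char='i'
After 8 (h): row=1 col=9 char='b'
After 9 ($): row=1 col=18 char='r'
After 10 (l): row=1 col=18 char='r'
After 11 (k): row=0 col=8 char='w'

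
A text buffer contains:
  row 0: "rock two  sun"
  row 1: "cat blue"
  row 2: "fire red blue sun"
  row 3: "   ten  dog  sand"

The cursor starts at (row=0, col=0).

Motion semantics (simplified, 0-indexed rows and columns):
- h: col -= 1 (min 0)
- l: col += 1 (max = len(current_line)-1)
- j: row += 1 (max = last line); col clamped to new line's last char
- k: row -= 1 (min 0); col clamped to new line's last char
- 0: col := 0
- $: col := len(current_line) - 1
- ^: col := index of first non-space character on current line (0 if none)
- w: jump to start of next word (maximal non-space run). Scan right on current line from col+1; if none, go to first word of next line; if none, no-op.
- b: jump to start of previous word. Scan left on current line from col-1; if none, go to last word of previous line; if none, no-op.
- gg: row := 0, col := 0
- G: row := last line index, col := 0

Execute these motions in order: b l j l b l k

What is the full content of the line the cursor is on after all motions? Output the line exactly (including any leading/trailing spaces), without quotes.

Answer: rock two  sun

Derivation:
After 1 (b): row=0 col=0 char='r'
After 2 (l): row=0 col=1 char='o'
After 3 (j): row=1 col=1 char='a'
After 4 (l): row=1 col=2 char='t'
After 5 (b): row=1 col=0 char='c'
After 6 (l): row=1 col=1 char='a'
After 7 (k): row=0 col=1 char='o'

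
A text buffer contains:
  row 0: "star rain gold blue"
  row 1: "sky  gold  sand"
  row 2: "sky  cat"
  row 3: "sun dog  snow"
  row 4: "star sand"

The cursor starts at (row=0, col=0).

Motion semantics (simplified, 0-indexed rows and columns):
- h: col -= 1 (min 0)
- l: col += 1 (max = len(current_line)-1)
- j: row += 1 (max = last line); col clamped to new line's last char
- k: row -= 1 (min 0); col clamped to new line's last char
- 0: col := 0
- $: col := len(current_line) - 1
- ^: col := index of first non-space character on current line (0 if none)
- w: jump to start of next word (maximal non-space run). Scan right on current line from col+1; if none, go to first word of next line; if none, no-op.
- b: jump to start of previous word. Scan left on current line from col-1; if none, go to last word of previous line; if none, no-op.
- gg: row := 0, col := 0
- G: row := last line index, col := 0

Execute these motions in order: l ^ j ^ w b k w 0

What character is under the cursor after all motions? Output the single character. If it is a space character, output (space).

After 1 (l): row=0 col=1 char='t'
After 2 (^): row=0 col=0 char='s'
After 3 (j): row=1 col=0 char='s'
After 4 (^): row=1 col=0 char='s'
After 5 (w): row=1 col=5 char='g'
After 6 (b): row=1 col=0 char='s'
After 7 (k): row=0 col=0 char='s'
After 8 (w): row=0 col=5 char='r'
After 9 (0): row=0 col=0 char='s'

Answer: s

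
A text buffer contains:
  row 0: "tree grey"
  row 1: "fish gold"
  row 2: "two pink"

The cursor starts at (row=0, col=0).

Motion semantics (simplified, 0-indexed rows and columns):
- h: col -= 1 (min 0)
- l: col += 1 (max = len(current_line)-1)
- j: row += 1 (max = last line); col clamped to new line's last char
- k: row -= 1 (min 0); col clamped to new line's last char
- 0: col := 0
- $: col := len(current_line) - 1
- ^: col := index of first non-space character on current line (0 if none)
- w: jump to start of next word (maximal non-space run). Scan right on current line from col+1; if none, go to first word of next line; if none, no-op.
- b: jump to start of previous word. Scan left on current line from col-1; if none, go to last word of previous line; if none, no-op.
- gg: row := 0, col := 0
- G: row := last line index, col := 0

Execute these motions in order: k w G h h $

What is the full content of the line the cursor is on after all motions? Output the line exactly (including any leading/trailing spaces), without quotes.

After 1 (k): row=0 col=0 char='t'
After 2 (w): row=0 col=5 char='g'
After 3 (G): row=2 col=0 char='t'
After 4 (h): row=2 col=0 char='t'
After 5 (h): row=2 col=0 char='t'
After 6 ($): row=2 col=7 char='k'

Answer: two pink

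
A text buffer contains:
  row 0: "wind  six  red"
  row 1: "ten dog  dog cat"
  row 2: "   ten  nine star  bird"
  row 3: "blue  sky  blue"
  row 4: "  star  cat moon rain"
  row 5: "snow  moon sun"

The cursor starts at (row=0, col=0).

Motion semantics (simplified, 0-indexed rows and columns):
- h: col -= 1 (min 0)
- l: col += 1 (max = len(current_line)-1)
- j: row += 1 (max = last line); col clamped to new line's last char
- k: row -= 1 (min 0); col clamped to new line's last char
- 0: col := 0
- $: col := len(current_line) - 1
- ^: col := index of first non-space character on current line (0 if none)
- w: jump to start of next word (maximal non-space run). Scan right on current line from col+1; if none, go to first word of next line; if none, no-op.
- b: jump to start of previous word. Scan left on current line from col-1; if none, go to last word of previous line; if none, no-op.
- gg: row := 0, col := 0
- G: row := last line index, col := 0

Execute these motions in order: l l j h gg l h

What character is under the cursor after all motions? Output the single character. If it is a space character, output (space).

Answer: w

Derivation:
After 1 (l): row=0 col=1 char='i'
After 2 (l): row=0 col=2 char='n'
After 3 (j): row=1 col=2 char='n'
After 4 (h): row=1 col=1 char='e'
After 5 (gg): row=0 col=0 char='w'
After 6 (l): row=0 col=1 char='i'
After 7 (h): row=0 col=0 char='w'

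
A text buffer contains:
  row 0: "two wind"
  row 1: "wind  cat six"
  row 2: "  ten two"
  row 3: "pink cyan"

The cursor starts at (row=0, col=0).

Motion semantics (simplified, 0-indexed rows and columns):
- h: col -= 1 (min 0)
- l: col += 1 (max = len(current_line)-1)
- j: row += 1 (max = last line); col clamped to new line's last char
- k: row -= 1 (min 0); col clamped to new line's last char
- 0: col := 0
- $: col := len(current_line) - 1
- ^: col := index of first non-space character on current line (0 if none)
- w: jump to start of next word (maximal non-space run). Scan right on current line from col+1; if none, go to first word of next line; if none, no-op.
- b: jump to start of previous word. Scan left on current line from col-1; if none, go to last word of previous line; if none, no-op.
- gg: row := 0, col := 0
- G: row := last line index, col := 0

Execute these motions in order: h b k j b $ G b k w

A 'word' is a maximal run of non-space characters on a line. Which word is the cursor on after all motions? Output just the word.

Answer: six

Derivation:
After 1 (h): row=0 col=0 char='t'
After 2 (b): row=0 col=0 char='t'
After 3 (k): row=0 col=0 char='t'
After 4 (j): row=1 col=0 char='w'
After 5 (b): row=0 col=4 char='w'
After 6 ($): row=0 col=7 char='d'
After 7 (G): row=3 col=0 char='p'
After 8 (b): row=2 col=6 char='t'
After 9 (k): row=1 col=6 char='c'
After 10 (w): row=1 col=10 char='s'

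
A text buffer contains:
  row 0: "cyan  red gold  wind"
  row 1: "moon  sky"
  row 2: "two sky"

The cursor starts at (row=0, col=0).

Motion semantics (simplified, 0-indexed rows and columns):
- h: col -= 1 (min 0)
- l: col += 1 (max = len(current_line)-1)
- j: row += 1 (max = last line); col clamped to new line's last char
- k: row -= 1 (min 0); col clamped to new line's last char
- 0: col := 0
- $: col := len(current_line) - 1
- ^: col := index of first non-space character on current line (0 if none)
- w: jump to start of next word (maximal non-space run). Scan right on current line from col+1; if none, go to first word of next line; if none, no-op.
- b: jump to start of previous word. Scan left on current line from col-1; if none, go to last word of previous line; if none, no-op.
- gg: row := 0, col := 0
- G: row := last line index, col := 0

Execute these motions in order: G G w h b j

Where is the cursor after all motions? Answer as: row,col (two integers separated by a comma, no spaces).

Answer: 2,0

Derivation:
After 1 (G): row=2 col=0 char='t'
After 2 (G): row=2 col=0 char='t'
After 3 (w): row=2 col=4 char='s'
After 4 (h): row=2 col=3 char='_'
After 5 (b): row=2 col=0 char='t'
After 6 (j): row=2 col=0 char='t'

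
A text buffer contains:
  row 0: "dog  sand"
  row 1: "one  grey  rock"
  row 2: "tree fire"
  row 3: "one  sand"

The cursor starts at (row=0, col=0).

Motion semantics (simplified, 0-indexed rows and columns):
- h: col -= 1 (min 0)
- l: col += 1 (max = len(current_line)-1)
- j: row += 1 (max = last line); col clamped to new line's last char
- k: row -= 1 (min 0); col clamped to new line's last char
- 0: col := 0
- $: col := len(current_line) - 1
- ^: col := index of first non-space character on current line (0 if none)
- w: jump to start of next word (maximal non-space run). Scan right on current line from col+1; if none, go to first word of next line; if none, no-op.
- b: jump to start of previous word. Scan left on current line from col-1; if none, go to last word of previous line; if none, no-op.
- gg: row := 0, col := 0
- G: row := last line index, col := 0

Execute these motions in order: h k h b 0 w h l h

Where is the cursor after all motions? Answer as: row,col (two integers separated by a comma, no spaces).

Answer: 0,4

Derivation:
After 1 (h): row=0 col=0 char='d'
After 2 (k): row=0 col=0 char='d'
After 3 (h): row=0 col=0 char='d'
After 4 (b): row=0 col=0 char='d'
After 5 (0): row=0 col=0 char='d'
After 6 (w): row=0 col=5 char='s'
After 7 (h): row=0 col=4 char='_'
After 8 (l): row=0 col=5 char='s'
After 9 (h): row=0 col=4 char='_'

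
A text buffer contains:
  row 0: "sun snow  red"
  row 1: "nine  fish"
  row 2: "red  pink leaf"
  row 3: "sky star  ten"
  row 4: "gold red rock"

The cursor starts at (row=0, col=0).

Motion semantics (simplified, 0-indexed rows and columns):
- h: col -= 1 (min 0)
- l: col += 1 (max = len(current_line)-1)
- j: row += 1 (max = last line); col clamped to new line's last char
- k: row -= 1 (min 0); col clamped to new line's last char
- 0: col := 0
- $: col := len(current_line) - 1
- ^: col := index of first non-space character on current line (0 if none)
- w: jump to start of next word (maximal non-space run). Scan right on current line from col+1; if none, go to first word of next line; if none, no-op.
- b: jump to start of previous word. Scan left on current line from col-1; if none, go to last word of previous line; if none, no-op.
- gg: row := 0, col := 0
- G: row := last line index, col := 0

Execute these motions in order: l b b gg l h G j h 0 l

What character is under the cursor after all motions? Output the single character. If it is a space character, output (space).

After 1 (l): row=0 col=1 char='u'
After 2 (b): row=0 col=0 char='s'
After 3 (b): row=0 col=0 char='s'
After 4 (gg): row=0 col=0 char='s'
After 5 (l): row=0 col=1 char='u'
After 6 (h): row=0 col=0 char='s'
After 7 (G): row=4 col=0 char='g'
After 8 (j): row=4 col=0 char='g'
After 9 (h): row=4 col=0 char='g'
After 10 (0): row=4 col=0 char='g'
After 11 (l): row=4 col=1 char='o'

Answer: o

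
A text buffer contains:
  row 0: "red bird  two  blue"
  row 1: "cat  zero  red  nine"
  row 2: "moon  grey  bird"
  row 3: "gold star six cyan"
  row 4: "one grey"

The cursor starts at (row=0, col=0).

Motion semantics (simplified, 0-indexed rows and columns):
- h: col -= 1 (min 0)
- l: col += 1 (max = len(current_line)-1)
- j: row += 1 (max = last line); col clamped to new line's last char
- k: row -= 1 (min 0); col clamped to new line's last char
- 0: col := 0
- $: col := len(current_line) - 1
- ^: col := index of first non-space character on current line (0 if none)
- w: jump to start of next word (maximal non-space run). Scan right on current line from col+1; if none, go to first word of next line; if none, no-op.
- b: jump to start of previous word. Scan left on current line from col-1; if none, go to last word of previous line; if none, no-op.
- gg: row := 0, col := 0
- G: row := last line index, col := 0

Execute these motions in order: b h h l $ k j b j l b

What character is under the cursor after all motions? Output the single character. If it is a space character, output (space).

After 1 (b): row=0 col=0 char='r'
After 2 (h): row=0 col=0 char='r'
After 3 (h): row=0 col=0 char='r'
After 4 (l): row=0 col=1 char='e'
After 5 ($): row=0 col=18 char='e'
After 6 (k): row=0 col=18 char='e'
After 7 (j): row=1 col=18 char='n'
After 8 (b): row=1 col=16 char='n'
After 9 (j): row=2 col=15 char='d'
After 10 (l): row=2 col=15 char='d'
After 11 (b): row=2 col=12 char='b'

Answer: b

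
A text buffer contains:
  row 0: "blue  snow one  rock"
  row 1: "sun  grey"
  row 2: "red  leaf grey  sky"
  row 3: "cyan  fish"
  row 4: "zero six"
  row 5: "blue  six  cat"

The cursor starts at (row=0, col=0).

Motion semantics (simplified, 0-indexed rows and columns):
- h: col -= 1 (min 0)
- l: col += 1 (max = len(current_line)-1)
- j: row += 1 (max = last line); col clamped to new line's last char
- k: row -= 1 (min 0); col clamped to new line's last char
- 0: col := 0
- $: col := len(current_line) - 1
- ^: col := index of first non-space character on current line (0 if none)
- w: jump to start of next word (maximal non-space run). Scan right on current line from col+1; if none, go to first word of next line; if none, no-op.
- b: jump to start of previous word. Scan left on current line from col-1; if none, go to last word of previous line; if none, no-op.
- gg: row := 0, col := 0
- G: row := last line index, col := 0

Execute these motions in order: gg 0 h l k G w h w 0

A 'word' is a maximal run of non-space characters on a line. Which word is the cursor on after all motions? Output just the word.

After 1 (gg): row=0 col=0 char='b'
After 2 (0): row=0 col=0 char='b'
After 3 (h): row=0 col=0 char='b'
After 4 (l): row=0 col=1 char='l'
After 5 (k): row=0 col=1 char='l'
After 6 (G): row=5 col=0 char='b'
After 7 (w): row=5 col=6 char='s'
After 8 (h): row=5 col=5 char='_'
After 9 (w): row=5 col=6 char='s'
After 10 (0): row=5 col=0 char='b'

Answer: blue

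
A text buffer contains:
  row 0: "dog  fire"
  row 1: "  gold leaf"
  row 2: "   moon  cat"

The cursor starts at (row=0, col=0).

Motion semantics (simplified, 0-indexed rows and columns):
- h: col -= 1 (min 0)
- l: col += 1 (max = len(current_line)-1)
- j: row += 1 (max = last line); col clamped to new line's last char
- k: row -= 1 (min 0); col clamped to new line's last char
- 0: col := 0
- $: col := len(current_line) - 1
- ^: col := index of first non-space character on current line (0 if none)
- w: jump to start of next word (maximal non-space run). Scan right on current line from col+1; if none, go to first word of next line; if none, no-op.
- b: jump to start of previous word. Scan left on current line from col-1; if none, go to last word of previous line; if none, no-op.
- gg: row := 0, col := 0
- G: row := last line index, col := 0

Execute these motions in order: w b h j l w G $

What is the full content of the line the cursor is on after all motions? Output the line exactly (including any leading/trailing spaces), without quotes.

Answer:    moon  cat

Derivation:
After 1 (w): row=0 col=5 char='f'
After 2 (b): row=0 col=0 char='d'
After 3 (h): row=0 col=0 char='d'
After 4 (j): row=1 col=0 char='_'
After 5 (l): row=1 col=1 char='_'
After 6 (w): row=1 col=2 char='g'
After 7 (G): row=2 col=0 char='_'
After 8 ($): row=2 col=11 char='t'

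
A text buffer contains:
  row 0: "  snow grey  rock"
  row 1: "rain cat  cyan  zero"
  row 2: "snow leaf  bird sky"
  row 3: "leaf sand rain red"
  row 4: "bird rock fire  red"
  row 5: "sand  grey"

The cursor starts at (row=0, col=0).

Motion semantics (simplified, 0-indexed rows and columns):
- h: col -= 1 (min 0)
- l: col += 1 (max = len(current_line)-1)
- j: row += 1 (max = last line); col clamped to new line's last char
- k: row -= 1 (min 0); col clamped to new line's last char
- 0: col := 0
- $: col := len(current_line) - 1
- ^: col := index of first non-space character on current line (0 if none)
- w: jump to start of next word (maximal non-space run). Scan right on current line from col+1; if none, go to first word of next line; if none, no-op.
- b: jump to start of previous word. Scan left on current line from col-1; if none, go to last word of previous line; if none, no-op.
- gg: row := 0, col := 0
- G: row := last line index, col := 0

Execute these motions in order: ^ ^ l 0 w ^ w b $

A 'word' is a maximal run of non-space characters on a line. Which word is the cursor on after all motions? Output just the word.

After 1 (^): row=0 col=2 char='s'
After 2 (^): row=0 col=2 char='s'
After 3 (l): row=0 col=3 char='n'
After 4 (0): row=0 col=0 char='_'
After 5 (w): row=0 col=2 char='s'
After 6 (^): row=0 col=2 char='s'
After 7 (w): row=0 col=7 char='g'
After 8 (b): row=0 col=2 char='s'
After 9 ($): row=0 col=16 char='k'

Answer: rock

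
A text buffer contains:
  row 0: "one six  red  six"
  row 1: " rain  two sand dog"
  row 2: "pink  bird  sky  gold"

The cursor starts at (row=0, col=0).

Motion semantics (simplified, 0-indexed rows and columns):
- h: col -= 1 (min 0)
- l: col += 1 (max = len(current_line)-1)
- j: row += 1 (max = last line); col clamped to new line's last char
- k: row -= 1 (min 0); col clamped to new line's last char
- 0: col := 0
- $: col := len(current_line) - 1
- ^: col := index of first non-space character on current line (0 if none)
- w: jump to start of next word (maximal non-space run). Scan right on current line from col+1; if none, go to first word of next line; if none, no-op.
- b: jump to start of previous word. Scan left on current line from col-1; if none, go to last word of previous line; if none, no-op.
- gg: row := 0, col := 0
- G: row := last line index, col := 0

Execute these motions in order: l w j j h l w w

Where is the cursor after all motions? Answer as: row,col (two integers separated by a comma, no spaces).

After 1 (l): row=0 col=1 char='n'
After 2 (w): row=0 col=4 char='s'
After 3 (j): row=1 col=4 char='n'
After 4 (j): row=2 col=4 char='_'
After 5 (h): row=2 col=3 char='k'
After 6 (l): row=2 col=4 char='_'
After 7 (w): row=2 col=6 char='b'
After 8 (w): row=2 col=12 char='s'

Answer: 2,12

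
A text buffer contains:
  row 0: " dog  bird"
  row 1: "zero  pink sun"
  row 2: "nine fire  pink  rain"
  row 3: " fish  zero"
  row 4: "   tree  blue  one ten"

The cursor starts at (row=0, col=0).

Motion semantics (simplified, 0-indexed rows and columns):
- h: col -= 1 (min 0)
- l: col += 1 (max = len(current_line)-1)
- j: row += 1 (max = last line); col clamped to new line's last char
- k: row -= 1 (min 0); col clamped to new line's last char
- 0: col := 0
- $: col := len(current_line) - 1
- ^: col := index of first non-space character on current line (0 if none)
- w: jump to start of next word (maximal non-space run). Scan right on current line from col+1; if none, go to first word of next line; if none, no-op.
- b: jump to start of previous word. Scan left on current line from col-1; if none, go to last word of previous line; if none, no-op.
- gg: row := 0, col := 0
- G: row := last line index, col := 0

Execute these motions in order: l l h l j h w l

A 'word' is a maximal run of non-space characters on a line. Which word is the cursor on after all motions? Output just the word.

After 1 (l): row=0 col=1 char='d'
After 2 (l): row=0 col=2 char='o'
After 3 (h): row=0 col=1 char='d'
After 4 (l): row=0 col=2 char='o'
After 5 (j): row=1 col=2 char='r'
After 6 (h): row=1 col=1 char='e'
After 7 (w): row=1 col=6 char='p'
After 8 (l): row=1 col=7 char='i'

Answer: pink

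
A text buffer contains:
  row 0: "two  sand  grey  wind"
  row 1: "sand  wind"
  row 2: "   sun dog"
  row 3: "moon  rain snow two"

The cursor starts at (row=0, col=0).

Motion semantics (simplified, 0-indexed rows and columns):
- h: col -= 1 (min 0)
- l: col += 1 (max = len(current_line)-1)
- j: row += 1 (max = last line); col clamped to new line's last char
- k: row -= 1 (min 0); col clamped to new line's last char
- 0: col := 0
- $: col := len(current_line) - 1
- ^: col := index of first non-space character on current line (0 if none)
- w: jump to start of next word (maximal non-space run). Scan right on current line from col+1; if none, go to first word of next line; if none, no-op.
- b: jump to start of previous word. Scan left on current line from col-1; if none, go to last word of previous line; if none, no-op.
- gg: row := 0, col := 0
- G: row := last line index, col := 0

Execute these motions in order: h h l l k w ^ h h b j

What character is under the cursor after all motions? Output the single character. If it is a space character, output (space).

Answer: s

Derivation:
After 1 (h): row=0 col=0 char='t'
After 2 (h): row=0 col=0 char='t'
After 3 (l): row=0 col=1 char='w'
After 4 (l): row=0 col=2 char='o'
After 5 (k): row=0 col=2 char='o'
After 6 (w): row=0 col=5 char='s'
After 7 (^): row=0 col=0 char='t'
After 8 (h): row=0 col=0 char='t'
After 9 (h): row=0 col=0 char='t'
After 10 (b): row=0 col=0 char='t'
After 11 (j): row=1 col=0 char='s'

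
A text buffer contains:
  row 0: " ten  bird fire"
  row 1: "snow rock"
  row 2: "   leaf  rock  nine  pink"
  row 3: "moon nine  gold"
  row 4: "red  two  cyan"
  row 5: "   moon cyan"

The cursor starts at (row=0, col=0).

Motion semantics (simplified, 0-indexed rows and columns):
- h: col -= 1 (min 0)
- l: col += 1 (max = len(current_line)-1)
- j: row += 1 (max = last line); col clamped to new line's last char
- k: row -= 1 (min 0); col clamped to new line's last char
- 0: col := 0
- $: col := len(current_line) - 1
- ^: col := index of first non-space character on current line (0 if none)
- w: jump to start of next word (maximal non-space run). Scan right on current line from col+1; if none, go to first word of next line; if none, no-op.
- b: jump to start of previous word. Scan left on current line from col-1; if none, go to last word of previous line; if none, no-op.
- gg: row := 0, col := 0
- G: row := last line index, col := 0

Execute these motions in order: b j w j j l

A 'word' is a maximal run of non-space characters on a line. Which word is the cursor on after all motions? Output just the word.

Answer: nine

Derivation:
After 1 (b): row=0 col=0 char='_'
After 2 (j): row=1 col=0 char='s'
After 3 (w): row=1 col=5 char='r'
After 4 (j): row=2 col=5 char='a'
After 5 (j): row=3 col=5 char='n'
After 6 (l): row=3 col=6 char='i'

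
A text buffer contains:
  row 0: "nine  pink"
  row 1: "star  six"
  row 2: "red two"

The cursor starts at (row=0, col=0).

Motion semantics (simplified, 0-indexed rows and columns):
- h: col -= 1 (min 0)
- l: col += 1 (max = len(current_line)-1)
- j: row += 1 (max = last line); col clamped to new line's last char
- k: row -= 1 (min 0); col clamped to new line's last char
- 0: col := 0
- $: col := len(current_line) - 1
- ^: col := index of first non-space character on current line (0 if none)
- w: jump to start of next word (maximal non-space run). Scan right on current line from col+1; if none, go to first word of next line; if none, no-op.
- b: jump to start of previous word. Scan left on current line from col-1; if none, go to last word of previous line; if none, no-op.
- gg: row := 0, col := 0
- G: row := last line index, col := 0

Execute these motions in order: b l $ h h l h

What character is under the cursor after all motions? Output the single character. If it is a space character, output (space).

Answer: i

Derivation:
After 1 (b): row=0 col=0 char='n'
After 2 (l): row=0 col=1 char='i'
After 3 ($): row=0 col=9 char='k'
After 4 (h): row=0 col=8 char='n'
After 5 (h): row=0 col=7 char='i'
After 6 (l): row=0 col=8 char='n'
After 7 (h): row=0 col=7 char='i'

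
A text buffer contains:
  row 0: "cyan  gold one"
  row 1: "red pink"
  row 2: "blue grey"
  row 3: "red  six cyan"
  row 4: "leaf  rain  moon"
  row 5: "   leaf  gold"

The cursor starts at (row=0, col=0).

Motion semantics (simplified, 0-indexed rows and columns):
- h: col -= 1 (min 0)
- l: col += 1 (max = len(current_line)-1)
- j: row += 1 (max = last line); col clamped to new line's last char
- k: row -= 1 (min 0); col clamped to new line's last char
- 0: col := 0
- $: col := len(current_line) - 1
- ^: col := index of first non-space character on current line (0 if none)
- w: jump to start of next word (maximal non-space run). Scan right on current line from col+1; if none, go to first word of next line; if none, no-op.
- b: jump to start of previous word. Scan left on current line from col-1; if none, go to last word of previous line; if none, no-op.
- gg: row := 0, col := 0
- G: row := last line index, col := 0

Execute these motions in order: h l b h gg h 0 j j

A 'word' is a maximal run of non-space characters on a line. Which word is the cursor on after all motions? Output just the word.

After 1 (h): row=0 col=0 char='c'
After 2 (l): row=0 col=1 char='y'
After 3 (b): row=0 col=0 char='c'
After 4 (h): row=0 col=0 char='c'
After 5 (gg): row=0 col=0 char='c'
After 6 (h): row=0 col=0 char='c'
After 7 (0): row=0 col=0 char='c'
After 8 (j): row=1 col=0 char='r'
After 9 (j): row=2 col=0 char='b'

Answer: blue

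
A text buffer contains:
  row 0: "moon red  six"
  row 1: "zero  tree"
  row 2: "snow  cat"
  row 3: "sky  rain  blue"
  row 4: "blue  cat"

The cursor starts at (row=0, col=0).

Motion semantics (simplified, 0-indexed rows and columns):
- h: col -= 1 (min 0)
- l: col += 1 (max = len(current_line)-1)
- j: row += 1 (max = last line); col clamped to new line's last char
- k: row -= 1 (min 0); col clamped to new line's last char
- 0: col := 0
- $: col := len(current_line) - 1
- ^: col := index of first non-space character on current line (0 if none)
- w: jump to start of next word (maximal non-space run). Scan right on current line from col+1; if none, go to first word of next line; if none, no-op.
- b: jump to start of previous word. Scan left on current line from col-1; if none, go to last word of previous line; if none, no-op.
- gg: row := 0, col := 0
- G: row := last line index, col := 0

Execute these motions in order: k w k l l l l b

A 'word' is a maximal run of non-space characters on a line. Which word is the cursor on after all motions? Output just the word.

Answer: red

Derivation:
After 1 (k): row=0 col=0 char='m'
After 2 (w): row=0 col=5 char='r'
After 3 (k): row=0 col=5 char='r'
After 4 (l): row=0 col=6 char='e'
After 5 (l): row=0 col=7 char='d'
After 6 (l): row=0 col=8 char='_'
After 7 (l): row=0 col=9 char='_'
After 8 (b): row=0 col=5 char='r'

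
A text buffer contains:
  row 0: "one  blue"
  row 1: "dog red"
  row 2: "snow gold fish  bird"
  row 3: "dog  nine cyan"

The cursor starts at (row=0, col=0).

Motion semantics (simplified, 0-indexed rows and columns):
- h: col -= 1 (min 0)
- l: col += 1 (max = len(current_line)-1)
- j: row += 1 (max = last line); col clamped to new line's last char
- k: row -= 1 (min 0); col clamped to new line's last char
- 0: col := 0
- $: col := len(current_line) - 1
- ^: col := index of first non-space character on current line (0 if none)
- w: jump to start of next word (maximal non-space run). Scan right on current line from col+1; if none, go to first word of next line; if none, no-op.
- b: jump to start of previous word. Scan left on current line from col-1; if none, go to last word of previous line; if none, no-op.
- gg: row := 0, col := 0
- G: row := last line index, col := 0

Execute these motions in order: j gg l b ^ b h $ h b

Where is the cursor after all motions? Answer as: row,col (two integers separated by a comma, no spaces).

Answer: 0,5

Derivation:
After 1 (j): row=1 col=0 char='d'
After 2 (gg): row=0 col=0 char='o'
After 3 (l): row=0 col=1 char='n'
After 4 (b): row=0 col=0 char='o'
After 5 (^): row=0 col=0 char='o'
After 6 (b): row=0 col=0 char='o'
After 7 (h): row=0 col=0 char='o'
After 8 ($): row=0 col=8 char='e'
After 9 (h): row=0 col=7 char='u'
After 10 (b): row=0 col=5 char='b'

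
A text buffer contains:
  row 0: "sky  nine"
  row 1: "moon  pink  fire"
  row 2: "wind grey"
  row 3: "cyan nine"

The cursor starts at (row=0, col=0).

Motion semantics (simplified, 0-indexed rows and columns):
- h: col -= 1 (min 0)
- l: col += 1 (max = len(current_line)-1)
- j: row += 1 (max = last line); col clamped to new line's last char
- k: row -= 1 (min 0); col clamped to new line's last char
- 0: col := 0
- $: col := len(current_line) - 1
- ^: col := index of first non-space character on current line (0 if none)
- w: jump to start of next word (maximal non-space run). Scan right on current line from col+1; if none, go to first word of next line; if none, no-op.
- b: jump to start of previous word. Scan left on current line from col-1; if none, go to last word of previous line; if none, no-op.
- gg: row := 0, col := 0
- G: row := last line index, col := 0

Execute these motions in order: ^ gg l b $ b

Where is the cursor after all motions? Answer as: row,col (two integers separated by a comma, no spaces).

Answer: 0,5

Derivation:
After 1 (^): row=0 col=0 char='s'
After 2 (gg): row=0 col=0 char='s'
After 3 (l): row=0 col=1 char='k'
After 4 (b): row=0 col=0 char='s'
After 5 ($): row=0 col=8 char='e'
After 6 (b): row=0 col=5 char='n'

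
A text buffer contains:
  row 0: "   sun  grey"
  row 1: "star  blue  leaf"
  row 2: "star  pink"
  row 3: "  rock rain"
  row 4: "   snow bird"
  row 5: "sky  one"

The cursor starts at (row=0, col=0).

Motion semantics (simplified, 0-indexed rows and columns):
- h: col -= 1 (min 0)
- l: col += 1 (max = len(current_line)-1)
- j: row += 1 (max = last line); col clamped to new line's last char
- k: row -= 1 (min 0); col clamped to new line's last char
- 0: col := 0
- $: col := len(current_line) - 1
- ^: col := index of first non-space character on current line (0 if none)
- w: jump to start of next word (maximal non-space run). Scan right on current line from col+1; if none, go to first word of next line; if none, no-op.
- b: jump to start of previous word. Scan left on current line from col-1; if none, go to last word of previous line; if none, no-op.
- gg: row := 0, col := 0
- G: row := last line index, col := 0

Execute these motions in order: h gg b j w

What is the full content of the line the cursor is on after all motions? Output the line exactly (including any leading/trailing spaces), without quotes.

After 1 (h): row=0 col=0 char='_'
After 2 (gg): row=0 col=0 char='_'
After 3 (b): row=0 col=0 char='_'
After 4 (j): row=1 col=0 char='s'
After 5 (w): row=1 col=6 char='b'

Answer: star  blue  leaf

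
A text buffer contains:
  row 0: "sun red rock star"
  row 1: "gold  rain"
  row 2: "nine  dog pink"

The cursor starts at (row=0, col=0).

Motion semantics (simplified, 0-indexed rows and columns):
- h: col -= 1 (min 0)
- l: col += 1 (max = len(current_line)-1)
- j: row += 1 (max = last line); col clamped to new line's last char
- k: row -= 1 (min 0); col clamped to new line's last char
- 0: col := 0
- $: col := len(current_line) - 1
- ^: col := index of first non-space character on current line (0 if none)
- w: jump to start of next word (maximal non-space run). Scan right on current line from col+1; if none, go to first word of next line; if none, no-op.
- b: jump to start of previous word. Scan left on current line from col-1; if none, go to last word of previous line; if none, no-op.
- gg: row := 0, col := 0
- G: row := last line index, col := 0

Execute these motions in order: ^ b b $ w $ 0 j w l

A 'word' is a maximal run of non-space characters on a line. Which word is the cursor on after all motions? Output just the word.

After 1 (^): row=0 col=0 char='s'
After 2 (b): row=0 col=0 char='s'
After 3 (b): row=0 col=0 char='s'
After 4 ($): row=0 col=16 char='r'
After 5 (w): row=1 col=0 char='g'
After 6 ($): row=1 col=9 char='n'
After 7 (0): row=1 col=0 char='g'
After 8 (j): row=2 col=0 char='n'
After 9 (w): row=2 col=6 char='d'
After 10 (l): row=2 col=7 char='o'

Answer: dog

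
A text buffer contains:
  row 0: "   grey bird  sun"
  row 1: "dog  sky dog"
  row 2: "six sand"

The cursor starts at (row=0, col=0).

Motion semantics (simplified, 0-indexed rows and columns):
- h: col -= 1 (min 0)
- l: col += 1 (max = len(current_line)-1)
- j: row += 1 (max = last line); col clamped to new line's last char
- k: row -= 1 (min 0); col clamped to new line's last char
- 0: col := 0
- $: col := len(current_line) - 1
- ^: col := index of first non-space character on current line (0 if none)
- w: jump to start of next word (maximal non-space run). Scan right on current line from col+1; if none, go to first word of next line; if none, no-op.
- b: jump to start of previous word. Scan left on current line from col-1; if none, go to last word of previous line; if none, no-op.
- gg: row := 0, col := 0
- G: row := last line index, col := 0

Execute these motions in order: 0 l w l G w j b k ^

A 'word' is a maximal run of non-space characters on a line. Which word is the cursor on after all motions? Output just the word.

After 1 (0): row=0 col=0 char='_'
After 2 (l): row=0 col=1 char='_'
After 3 (w): row=0 col=3 char='g'
After 4 (l): row=0 col=4 char='r'
After 5 (G): row=2 col=0 char='s'
After 6 (w): row=2 col=4 char='s'
After 7 (j): row=2 col=4 char='s'
After 8 (b): row=2 col=0 char='s'
After 9 (k): row=1 col=0 char='d'
After 10 (^): row=1 col=0 char='d'

Answer: dog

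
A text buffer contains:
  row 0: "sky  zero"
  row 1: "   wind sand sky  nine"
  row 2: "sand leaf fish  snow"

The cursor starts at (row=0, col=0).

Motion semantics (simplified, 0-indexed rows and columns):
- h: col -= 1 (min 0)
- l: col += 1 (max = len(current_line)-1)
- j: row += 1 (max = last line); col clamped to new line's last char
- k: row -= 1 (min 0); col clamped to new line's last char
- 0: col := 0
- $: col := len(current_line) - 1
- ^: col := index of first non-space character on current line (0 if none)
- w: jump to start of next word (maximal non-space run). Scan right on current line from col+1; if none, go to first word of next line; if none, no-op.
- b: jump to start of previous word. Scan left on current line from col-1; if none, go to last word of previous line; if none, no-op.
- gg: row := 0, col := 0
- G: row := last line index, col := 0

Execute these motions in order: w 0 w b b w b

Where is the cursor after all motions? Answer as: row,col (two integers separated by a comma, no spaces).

After 1 (w): row=0 col=5 char='z'
After 2 (0): row=0 col=0 char='s'
After 3 (w): row=0 col=5 char='z'
After 4 (b): row=0 col=0 char='s'
After 5 (b): row=0 col=0 char='s'
After 6 (w): row=0 col=5 char='z'
After 7 (b): row=0 col=0 char='s'

Answer: 0,0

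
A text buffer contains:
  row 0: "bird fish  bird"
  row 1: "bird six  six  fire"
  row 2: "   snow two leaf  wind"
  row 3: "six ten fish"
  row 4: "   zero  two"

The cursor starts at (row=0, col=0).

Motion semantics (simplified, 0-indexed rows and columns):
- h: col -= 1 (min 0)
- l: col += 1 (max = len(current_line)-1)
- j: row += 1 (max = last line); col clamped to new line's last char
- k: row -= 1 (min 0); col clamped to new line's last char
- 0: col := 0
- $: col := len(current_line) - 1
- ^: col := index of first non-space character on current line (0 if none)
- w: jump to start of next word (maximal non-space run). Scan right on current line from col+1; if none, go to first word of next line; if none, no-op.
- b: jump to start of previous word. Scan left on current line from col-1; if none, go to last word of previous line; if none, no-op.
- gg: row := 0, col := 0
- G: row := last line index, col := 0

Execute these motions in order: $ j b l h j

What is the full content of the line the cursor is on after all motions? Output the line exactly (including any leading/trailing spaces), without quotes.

After 1 ($): row=0 col=14 char='d'
After 2 (j): row=1 col=14 char='_'
After 3 (b): row=1 col=10 char='s'
After 4 (l): row=1 col=11 char='i'
After 5 (h): row=1 col=10 char='s'
After 6 (j): row=2 col=10 char='o'

Answer:    snow two leaf  wind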